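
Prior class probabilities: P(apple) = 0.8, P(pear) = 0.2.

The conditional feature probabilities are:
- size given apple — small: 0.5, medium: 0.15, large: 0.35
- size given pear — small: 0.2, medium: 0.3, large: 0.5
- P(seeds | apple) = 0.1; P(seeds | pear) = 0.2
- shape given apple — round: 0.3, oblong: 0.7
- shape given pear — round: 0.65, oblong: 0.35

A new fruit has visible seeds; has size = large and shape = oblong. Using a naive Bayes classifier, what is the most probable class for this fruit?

apple: 0.8 × 0.35 × 0.1 × 0.7 = 0.0196
pear: 0.2 × 0.5 × 0.2 × 0.35 = 0.007
Highest score → apple.

apple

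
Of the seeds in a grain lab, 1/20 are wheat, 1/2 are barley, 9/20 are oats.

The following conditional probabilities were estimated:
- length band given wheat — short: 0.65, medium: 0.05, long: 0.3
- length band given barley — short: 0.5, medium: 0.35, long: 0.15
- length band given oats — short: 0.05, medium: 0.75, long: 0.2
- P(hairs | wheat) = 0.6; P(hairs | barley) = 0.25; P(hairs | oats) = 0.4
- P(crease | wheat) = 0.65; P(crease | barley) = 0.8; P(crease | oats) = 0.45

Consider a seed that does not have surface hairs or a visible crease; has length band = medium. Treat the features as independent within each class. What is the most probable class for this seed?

oats

wheat: 0.05 × 0.05 × (1−0.6) × (1−0.65) = 0.00035
barley: 0.5 × 0.35 × (1−0.25) × (1−0.8) = 0.02625
oats: 0.45 × 0.75 × (1−0.4) × (1−0.45) = 0.111375
Highest score → oats.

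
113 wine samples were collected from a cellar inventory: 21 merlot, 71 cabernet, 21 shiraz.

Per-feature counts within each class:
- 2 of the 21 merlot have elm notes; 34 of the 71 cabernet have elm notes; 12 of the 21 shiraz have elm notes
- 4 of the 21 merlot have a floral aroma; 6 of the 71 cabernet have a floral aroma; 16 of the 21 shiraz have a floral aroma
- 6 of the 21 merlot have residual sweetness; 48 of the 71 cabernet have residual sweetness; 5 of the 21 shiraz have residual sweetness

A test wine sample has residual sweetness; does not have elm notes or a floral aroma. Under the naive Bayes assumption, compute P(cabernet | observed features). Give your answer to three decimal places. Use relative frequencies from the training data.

0.824

merlot: (21/113) × (19/21) × (17/21) × (6/21) ≈ 0.0388899
cabernet: (71/113) × (37/71) × (65/71) × (48/71) ≈ 0.202657
shiraz: (21/113) × (9/21) × (5/21) × (5/21) ≈ 0.00451508
P(cabernet | x) = 0.202657 / 0.24606198 ≈ 0.824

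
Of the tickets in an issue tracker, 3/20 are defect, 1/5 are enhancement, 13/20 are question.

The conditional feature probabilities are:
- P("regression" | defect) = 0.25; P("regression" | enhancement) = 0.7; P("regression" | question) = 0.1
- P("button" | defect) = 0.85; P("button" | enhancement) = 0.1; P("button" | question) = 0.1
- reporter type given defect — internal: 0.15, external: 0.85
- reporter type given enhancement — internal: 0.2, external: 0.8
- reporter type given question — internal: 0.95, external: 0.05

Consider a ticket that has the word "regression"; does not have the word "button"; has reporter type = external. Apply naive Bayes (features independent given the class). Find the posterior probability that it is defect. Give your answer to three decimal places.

0.044

defect: 0.15 × 0.25 × (1−0.85) × 0.85 = 0.00478125
enhancement: 0.2 × 0.7 × (1−0.1) × 0.8 = 0.1008
question: 0.65 × 0.1 × (1−0.1) × 0.05 = 0.002925
P(defect | x) = 0.00478125 / 0.10850625 ≈ 0.044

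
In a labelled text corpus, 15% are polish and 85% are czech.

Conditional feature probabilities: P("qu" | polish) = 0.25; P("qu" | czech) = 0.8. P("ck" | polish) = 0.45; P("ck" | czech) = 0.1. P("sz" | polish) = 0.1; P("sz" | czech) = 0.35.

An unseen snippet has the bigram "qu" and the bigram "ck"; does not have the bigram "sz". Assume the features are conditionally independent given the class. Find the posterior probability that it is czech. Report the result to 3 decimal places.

polish: 0.15 × 0.25 × 0.45 × (1−0.1) = 0.0151875
czech: 0.85 × 0.8 × 0.1 × (1−0.35) = 0.0442
P(czech | x) = 0.0442 / 0.0593875 ≈ 0.744

0.744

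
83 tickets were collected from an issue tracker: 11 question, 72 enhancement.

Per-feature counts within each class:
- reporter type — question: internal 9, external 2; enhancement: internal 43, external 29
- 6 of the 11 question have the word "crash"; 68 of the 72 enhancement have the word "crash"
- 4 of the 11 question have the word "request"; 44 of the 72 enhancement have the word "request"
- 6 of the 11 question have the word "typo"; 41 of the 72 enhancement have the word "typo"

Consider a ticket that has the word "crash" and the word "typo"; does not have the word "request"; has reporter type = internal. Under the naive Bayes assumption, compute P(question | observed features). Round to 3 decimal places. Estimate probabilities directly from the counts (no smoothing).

0.159

question: (11/83) × (9/11) × (6/11) × (7/11) × (6/11) ≈ 0.0205299
enhancement: (72/83) × (43/72) × (68/72) × (28/72) × (41/72) ≈ 0.108354
P(question | x) = 0.0205299 / 0.1288839 ≈ 0.159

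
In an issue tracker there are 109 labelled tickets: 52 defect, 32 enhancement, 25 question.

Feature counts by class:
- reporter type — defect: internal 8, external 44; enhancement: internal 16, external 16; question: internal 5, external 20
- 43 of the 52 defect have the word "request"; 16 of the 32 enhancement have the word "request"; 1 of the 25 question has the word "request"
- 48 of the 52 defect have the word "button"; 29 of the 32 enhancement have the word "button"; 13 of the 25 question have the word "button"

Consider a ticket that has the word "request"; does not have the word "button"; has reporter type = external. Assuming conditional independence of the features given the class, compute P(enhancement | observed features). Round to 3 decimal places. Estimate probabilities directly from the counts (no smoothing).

defect: (52/109) × (44/52) × (43/52) × (4/52) ≈ 0.0256772
enhancement: (32/109) × (16/32) × (16/32) × (3/32) ≈ 0.00688073
question: (25/109) × (20/25) × (1/25) × (12/25) ≈ 0.00352294
P(enhancement | x) = 0.00688073 / 0.03608087 ≈ 0.191

0.191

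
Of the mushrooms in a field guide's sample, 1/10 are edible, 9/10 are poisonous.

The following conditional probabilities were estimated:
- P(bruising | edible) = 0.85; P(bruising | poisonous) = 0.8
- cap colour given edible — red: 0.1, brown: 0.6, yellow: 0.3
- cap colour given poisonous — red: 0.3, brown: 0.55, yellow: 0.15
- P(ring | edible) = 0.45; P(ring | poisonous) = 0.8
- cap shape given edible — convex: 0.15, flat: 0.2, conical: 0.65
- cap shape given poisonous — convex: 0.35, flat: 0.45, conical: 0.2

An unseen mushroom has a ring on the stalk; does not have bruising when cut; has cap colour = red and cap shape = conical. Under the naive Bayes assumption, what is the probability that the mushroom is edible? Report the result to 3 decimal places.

0.048

edible: 0.1 × (1−0.85) × 0.1 × 0.45 × 0.65 = 0.00043875
poisonous: 0.9 × (1−0.8) × 0.3 × 0.8 × 0.2 = 0.00864
P(edible | x) = 0.00043875 / 0.00907875 ≈ 0.048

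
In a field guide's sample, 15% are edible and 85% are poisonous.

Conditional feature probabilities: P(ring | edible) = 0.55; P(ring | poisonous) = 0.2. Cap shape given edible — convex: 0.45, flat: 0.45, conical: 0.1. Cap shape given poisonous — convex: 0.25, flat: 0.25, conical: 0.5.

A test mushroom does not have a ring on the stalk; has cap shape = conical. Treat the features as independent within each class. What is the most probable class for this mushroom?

poisonous

edible: 0.15 × (1−0.55) × 0.1 = 0.00675
poisonous: 0.85 × (1−0.2) × 0.5 = 0.34
Highest score → poisonous.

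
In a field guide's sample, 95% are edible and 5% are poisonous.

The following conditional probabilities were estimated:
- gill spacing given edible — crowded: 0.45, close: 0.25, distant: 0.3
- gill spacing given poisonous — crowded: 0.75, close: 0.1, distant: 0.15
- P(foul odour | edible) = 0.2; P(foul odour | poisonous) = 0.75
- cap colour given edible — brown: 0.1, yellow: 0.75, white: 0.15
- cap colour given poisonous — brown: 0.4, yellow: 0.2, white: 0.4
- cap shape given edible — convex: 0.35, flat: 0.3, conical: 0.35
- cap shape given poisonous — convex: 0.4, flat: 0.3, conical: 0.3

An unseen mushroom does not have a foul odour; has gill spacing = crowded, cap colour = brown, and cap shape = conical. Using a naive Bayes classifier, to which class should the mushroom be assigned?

edible

edible: 0.95 × 0.45 × (1−0.2) × 0.1 × 0.35 = 0.01197
poisonous: 0.05 × 0.75 × (1−0.75) × 0.4 × 0.3 = 0.001125
Highest score → edible.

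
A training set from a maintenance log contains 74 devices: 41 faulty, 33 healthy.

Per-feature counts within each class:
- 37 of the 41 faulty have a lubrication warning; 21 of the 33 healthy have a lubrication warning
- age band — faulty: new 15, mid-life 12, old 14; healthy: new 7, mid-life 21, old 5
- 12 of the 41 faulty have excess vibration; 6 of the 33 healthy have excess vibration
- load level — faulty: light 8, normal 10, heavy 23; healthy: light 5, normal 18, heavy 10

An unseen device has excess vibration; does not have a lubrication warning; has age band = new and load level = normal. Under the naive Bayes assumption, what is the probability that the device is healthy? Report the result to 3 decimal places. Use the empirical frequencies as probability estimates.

0.707

faulty: (41/74) × (4/41) × (15/41) × (12/41) × (10/41) ≈ 0.00141172
healthy: (33/74) × (12/33) × (7/33) × (6/33) × (18/33) ≈ 0.00341138
P(healthy | x) = 0.00341138 / 0.0048231 ≈ 0.707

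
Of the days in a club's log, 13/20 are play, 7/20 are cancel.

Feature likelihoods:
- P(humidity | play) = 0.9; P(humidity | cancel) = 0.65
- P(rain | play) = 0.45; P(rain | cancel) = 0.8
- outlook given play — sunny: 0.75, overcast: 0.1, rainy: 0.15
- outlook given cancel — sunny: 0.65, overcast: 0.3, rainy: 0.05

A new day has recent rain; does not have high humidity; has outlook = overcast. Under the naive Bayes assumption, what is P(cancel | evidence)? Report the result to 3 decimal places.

play: 0.65 × (1−0.9) × 0.45 × 0.1 = 0.002925
cancel: 0.35 × (1−0.65) × 0.8 × 0.3 = 0.0294
P(cancel | x) = 0.0294 / 0.032325 ≈ 0.910

0.910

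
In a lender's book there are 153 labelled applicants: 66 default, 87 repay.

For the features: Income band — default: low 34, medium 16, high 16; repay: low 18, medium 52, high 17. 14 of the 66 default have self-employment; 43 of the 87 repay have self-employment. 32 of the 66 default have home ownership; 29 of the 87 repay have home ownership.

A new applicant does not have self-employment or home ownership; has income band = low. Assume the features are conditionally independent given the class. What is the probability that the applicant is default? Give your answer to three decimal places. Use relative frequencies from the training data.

default: (66/153) × (34/66) × (52/66) × (34/66) ≈ 0.0901949
repay: (87/153) × (18/87) × (44/87) × (58/87) ≈ 0.0396664
P(default | x) = 0.0901949 / 0.1298613 ≈ 0.695

0.695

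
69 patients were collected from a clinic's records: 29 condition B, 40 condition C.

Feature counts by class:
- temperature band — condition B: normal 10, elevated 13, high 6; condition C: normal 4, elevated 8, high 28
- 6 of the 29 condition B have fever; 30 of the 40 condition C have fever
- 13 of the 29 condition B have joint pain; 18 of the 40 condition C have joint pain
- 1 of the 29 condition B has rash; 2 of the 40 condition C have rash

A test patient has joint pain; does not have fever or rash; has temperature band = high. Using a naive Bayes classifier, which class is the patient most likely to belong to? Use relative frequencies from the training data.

condition C

condition B: (29/69) × (6/29) × (23/29) × (13/29) × (28/29) ≈ 0.0298495
condition C: (40/69) × (28/40) × (10/40) × (18/40) × (38/40) ≈ 0.0433696
Highest score → condition C.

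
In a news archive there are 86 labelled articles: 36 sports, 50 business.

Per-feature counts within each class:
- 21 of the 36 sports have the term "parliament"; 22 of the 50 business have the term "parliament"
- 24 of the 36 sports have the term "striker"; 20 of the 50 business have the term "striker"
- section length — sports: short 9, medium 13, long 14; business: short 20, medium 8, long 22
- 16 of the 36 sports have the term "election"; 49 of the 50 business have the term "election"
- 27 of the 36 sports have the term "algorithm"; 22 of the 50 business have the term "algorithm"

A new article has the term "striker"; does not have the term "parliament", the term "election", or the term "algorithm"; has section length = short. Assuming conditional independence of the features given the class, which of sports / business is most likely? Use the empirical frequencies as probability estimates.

sports: (36/86) × (15/36) × (24/36) × (9/36) × (20/36) × (9/36) ≈ 0.00403747
business: (50/86) × (28/50) × (20/50) × (20/50) × (1/50) × (28/50) ≈ 0.000583442
Highest score → sports.

sports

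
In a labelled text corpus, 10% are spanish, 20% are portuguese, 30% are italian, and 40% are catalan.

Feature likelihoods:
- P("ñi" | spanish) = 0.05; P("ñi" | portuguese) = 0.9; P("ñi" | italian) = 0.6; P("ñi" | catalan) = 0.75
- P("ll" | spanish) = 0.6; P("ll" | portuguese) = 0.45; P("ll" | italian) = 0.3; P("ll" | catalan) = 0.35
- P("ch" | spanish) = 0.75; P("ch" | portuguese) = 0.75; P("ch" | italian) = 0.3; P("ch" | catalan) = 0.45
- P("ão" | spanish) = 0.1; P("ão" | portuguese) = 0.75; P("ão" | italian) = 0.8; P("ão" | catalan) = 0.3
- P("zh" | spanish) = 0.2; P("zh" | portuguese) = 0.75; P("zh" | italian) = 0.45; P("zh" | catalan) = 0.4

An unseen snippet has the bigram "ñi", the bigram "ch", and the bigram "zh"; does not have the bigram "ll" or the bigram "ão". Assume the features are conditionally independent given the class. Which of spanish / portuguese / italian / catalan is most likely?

spanish: 0.1 × 0.05 × (1−0.6) × 0.75 × (1−0.1) × 0.2 = 0.00027
portuguese: 0.2 × 0.9 × (1−0.45) × 0.75 × (1−0.75) × 0.75 = 0.013921875
italian: 0.3 × 0.6 × (1−0.3) × 0.3 × (1−0.8) × 0.45 = 0.003402
catalan: 0.4 × 0.75 × (1−0.35) × 0.45 × (1−0.3) × 0.4 = 0.02457
Highest score → catalan.

catalan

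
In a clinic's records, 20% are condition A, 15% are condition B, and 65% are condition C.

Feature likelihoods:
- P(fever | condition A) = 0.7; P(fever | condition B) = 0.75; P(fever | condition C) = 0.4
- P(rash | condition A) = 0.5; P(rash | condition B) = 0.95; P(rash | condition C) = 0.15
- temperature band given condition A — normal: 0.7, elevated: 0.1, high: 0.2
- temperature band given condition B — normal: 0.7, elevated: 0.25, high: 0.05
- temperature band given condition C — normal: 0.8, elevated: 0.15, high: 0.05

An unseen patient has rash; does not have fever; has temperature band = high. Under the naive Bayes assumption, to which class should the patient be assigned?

condition A: 0.2 × (1−0.7) × 0.5 × 0.2 = 0.006
condition B: 0.15 × (1−0.75) × 0.95 × 0.05 = 0.00178125
condition C: 0.65 × (1−0.4) × 0.15 × 0.05 = 0.002925
Highest score → condition A.

condition A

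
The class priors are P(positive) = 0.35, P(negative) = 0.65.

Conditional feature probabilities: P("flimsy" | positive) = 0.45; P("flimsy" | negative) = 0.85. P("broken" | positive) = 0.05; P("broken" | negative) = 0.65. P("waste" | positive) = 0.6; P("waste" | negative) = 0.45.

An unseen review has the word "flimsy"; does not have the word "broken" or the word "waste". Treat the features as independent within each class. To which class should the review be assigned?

negative

positive: 0.35 × 0.45 × (1−0.05) × (1−0.6) = 0.05985
negative: 0.65 × 0.85 × (1−0.65) × (1−0.45) = 0.10635625
Highest score → negative.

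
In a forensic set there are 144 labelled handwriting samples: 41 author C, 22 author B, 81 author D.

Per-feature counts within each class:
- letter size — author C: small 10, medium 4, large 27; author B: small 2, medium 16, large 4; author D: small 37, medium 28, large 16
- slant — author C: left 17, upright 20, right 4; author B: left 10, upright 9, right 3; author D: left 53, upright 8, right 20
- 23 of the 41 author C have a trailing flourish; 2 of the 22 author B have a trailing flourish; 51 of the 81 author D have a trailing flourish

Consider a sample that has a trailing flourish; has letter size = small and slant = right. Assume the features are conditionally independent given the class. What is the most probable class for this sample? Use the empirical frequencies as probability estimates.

author D

author C: (41/144) × (10/41) × (4/41) × (23/41) ≈ 0.00380065
author B: (22/144) × (2/22) × (3/22) × (2/22) ≈ 0.000172176
author D: (81/144) × (37/81) × (20/81) × (51/81) ≈ 0.0399456
Highest score → author D.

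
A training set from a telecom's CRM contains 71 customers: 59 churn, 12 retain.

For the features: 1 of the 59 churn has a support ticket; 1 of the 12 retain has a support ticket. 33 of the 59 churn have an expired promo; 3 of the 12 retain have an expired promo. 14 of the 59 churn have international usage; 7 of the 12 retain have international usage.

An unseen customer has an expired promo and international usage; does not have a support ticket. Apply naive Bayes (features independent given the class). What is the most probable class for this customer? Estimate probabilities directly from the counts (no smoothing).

churn

churn: (59/71) × (58/59) × (33/59) × (14/59) ≈ 0.10842
retain: (12/71) × (11/12) × (3/12) × (7/12) ≈ 0.0225939
Highest score → churn.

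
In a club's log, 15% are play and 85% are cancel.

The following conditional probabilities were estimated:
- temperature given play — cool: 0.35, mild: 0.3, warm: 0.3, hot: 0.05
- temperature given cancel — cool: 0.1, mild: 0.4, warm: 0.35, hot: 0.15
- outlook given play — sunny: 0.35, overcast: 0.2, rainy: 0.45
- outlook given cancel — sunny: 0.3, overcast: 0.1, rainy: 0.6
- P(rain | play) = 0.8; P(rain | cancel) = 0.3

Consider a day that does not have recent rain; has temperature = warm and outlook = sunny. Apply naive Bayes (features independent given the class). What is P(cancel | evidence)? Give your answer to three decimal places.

0.952

play: 0.15 × 0.3 × 0.35 × (1−0.8) = 0.00315
cancel: 0.85 × 0.35 × 0.3 × (1−0.3) = 0.062475
P(cancel | x) = 0.062475 / 0.065625 ≈ 0.952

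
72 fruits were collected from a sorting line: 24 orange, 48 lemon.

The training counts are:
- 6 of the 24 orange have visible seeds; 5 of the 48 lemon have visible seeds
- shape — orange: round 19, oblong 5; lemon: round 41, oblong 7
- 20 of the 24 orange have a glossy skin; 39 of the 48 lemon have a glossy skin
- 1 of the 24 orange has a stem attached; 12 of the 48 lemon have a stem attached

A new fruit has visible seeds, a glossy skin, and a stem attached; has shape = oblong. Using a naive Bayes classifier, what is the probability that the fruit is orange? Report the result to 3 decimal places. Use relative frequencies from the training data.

0.227

orange: (24/72) × (6/24) × (5/24) × (20/24) × (1/24) ≈ 0.000602816
lemon: (48/72) × (5/48) × (7/48) × (39/48) × (12/48) ≈ 0.00205711
P(orange | x) = 0.000602816 / 0.002659926 ≈ 0.227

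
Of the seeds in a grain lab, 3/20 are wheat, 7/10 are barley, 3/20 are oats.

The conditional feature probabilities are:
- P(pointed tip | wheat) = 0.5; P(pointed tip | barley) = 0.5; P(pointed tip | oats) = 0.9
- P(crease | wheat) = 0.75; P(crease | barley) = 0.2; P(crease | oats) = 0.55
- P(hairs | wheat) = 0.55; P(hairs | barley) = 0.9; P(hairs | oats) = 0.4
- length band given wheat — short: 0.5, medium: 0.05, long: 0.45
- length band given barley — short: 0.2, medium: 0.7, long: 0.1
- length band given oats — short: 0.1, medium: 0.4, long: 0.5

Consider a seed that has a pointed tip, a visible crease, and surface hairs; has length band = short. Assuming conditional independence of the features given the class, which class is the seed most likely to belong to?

wheat

wheat: 0.15 × 0.5 × 0.75 × 0.55 × 0.5 = 0.01546875
barley: 0.7 × 0.5 × 0.2 × 0.9 × 0.2 = 0.0126
oats: 0.15 × 0.9 × 0.55 × 0.4 × 0.1 = 0.00297
Highest score → wheat.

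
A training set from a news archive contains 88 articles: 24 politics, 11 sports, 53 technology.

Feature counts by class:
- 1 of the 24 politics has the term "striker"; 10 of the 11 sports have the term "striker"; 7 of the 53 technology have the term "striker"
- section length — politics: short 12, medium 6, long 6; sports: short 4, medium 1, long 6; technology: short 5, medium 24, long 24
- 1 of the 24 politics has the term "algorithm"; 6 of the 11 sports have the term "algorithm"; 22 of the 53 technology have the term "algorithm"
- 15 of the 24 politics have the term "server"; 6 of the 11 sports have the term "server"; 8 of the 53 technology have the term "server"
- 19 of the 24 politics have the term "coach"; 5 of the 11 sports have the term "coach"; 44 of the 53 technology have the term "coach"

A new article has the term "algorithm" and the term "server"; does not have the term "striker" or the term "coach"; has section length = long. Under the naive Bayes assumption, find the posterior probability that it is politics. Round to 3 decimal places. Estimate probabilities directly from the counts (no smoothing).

politics: (24/88) × (23/24) × (6/24) × (1/24) × (15/24) × (5/24) ≈ 0.000354497
sports: (11/88) × (1/11) × (6/11) × (6/11) × (6/11) × (6/11) ≈ 0.00100589
technology: (53/88) × (46/53) × (24/53) × (22/53) × (8/53) × (9/53) ≈ 0.00251848
P(politics | x) = 0.000354497 / 0.003878867 ≈ 0.091

0.091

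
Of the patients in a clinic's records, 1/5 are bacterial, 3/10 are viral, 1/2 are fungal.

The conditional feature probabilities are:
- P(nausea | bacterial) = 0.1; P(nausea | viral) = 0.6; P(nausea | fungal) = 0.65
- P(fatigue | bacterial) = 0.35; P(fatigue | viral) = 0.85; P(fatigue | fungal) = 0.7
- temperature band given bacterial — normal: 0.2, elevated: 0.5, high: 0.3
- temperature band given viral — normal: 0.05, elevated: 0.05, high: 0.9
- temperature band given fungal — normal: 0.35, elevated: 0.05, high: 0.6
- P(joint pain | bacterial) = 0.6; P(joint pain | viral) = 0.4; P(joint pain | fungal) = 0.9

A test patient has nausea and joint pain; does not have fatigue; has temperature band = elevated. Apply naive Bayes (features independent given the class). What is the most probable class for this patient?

bacterial: 0.2 × 0.1 × (1−0.35) × 0.5 × 0.6 = 0.0039
viral: 0.3 × 0.6 × (1−0.85) × 0.05 × 0.4 = 0.00054
fungal: 0.5 × 0.65 × (1−0.7) × 0.05 × 0.9 = 0.0043875
Highest score → fungal.

fungal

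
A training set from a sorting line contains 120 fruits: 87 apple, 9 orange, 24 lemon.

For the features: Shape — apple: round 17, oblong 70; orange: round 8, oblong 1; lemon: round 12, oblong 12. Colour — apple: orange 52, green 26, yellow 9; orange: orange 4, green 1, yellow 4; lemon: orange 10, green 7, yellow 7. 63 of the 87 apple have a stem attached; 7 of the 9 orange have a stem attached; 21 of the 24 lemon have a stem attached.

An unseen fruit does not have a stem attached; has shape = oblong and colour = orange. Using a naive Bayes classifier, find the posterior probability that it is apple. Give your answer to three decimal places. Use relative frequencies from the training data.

0.941

apple: (87/120) × (70/87) × (52/87) × (24/87) ≈ 0.0961818
orange: (9/120) × (1/9) × (4/9) × (2/9) ≈ 0.000823045
lemon: (24/120) × (12/24) × (10/24) × (3/24) ≈ 0.00520833
P(apple | x) = 0.0961818 / 0.102213175 ≈ 0.941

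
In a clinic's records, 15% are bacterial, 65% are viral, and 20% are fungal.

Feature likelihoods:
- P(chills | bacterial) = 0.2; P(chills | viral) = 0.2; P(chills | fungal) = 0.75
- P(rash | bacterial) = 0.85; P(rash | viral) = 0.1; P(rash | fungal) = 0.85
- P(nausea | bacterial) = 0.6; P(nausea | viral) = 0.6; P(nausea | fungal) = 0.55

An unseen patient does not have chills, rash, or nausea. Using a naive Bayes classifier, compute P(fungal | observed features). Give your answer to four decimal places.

0.0171

bacterial: 0.15 × (1−0.2) × (1−0.85) × (1−0.6) = 0.0072
viral: 0.65 × (1−0.2) × (1−0.1) × (1−0.6) = 0.1872
fungal: 0.2 × (1−0.75) × (1−0.85) × (1−0.55) = 0.003375
P(fungal | x) = 0.003375 / 0.197775 ≈ 0.0171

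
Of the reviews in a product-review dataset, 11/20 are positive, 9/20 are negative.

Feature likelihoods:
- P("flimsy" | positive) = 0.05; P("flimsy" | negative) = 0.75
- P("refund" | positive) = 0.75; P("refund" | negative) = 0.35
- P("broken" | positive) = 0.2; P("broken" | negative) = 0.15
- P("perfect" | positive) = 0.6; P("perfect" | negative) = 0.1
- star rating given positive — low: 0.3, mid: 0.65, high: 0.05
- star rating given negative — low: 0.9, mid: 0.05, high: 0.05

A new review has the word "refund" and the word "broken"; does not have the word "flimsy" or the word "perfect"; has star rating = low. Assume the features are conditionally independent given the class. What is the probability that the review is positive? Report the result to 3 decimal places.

positive: 0.55 × (1−0.05) × 0.75 × 0.2 × (1−0.6) × 0.3 = 0.009405
negative: 0.45 × (1−0.75) × 0.35 × 0.15 × (1−0.1) × 0.9 = 0.0047840625
P(positive | x) = 0.009405 / 0.0141890625 ≈ 0.663

0.663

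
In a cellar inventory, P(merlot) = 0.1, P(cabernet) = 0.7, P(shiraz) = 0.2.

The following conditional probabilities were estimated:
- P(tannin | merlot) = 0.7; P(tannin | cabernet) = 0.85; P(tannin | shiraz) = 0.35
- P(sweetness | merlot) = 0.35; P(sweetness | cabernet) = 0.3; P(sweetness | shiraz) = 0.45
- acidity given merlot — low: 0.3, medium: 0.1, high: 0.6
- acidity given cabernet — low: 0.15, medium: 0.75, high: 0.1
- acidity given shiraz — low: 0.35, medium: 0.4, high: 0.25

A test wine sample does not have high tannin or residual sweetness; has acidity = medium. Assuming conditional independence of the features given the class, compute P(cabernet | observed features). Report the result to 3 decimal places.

0.643

merlot: 0.1 × (1−0.7) × (1−0.35) × 0.1 = 0.00195
cabernet: 0.7 × (1−0.85) × (1−0.3) × 0.75 = 0.055125
shiraz: 0.2 × (1−0.35) × (1−0.45) × 0.4 = 0.0286
P(cabernet | x) = 0.055125 / 0.085675 ≈ 0.643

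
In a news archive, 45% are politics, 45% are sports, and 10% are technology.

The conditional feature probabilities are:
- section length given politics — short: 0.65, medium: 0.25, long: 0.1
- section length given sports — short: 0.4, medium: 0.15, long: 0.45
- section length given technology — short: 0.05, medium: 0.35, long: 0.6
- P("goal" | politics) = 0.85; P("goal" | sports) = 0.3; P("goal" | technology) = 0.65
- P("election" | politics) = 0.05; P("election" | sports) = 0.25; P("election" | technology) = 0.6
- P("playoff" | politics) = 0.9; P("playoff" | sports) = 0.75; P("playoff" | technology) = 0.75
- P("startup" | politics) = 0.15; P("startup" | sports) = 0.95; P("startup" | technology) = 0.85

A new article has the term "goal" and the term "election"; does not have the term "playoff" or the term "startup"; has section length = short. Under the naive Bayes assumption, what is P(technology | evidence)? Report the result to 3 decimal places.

politics: 0.45 × 0.65 × 0.85 × 0.05 × (1−0.9) × (1−0.15) = 0.00105665625
sports: 0.45 × 0.4 × 0.3 × 0.25 × (1−0.75) × (1−0.95) = 0.00016875
technology: 0.1 × 0.05 × 0.65 × 0.6 × (1−0.75) × (1−0.85) = 0.000073125
P(technology | x) = 0.000073125 / 0.00129853125 ≈ 0.056

0.056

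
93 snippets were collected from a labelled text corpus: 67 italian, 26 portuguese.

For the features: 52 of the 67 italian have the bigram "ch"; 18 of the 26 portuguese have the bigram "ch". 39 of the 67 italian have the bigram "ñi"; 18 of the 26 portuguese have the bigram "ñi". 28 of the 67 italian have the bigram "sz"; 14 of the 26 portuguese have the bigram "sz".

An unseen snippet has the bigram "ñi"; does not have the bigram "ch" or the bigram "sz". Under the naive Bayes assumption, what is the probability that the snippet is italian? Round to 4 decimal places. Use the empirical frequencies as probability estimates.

0.6654

italian: (67/93) × (15/67) × (39/67) × (39/67) ≈ 0.0546497
portuguese: (26/93) × (8/26) × (18/26) × (12/26) ≈ 0.0274862
P(italian | x) = 0.0546497 / 0.0821359 ≈ 0.6654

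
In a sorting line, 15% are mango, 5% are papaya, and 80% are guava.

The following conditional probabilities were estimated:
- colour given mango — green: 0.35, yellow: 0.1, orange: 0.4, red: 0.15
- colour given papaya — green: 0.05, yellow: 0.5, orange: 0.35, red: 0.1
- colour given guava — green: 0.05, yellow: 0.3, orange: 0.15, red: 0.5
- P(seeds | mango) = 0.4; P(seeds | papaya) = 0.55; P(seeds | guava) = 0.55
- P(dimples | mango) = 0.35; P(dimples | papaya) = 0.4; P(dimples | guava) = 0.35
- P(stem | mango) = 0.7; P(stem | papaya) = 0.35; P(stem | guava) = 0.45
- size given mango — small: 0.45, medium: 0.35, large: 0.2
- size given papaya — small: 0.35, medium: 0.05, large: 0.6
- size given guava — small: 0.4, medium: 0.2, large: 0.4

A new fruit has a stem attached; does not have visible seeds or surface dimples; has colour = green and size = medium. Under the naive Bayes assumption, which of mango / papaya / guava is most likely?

mango

mango: 0.15 × 0.35 × (1−0.4) × (1−0.35) × 0.7 × 0.35 = 0.005016375
papaya: 0.05 × 0.05 × (1−0.55) × (1−0.4) × 0.35 × 0.05 = 0.0000118125
guava: 0.8 × 0.05 × (1−0.55) × (1−0.35) × 0.45 × 0.2 = 0.001053
Highest score → mango.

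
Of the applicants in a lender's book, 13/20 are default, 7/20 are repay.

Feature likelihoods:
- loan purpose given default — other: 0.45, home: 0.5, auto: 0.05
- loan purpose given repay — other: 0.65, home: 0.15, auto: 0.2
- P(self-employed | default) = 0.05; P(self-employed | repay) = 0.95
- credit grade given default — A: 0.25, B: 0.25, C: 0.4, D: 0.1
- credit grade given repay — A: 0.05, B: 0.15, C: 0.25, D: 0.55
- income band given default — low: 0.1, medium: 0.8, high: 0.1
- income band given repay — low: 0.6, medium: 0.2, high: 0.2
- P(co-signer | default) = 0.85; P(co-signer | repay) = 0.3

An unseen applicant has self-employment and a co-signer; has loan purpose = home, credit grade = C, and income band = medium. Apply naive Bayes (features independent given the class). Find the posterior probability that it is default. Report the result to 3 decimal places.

default: 0.65 × 0.5 × 0.05 × 0.4 × 0.8 × 0.85 = 0.00442
repay: 0.35 × 0.15 × 0.95 × 0.25 × 0.2 × 0.3 = 0.000748125
P(default | x) = 0.00442 / 0.005168125 ≈ 0.855

0.855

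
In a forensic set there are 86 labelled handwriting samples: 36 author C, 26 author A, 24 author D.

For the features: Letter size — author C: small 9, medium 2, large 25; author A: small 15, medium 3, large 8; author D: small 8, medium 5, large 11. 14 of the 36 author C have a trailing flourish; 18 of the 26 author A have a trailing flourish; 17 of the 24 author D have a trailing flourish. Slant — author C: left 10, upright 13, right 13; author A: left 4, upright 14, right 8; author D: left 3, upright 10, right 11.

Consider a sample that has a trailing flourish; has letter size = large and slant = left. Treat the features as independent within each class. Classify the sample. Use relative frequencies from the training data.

author C

author C: (36/86) × (25/36) × (14/36) × (10/36) ≈ 0.0314025
author A: (26/86) × (8/26) × (18/26) × (4/26) ≈ 0.0099078
author D: (24/86) × (11/24) × (17/24) × (3/24) ≈ 0.0113251
Highest score → author C.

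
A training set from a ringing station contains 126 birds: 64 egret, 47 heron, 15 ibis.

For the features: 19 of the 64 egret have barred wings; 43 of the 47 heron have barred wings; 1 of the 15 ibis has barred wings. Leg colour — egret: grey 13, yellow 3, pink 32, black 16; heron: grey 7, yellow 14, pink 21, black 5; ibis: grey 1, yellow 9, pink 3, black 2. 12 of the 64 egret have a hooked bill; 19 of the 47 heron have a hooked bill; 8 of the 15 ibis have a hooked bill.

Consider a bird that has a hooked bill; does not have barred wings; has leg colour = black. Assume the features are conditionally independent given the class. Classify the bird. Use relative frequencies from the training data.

egret: (64/126) × (45/64) × (16/64) × (12/64) ≈ 0.0167411
heron: (47/126) × (4/47) × (5/47) × (19/47) ≈ 0.00136527
ibis: (15/126) × (14/15) × (2/15) × (8/15) ≈ 0.00790123
Highest score → egret.

egret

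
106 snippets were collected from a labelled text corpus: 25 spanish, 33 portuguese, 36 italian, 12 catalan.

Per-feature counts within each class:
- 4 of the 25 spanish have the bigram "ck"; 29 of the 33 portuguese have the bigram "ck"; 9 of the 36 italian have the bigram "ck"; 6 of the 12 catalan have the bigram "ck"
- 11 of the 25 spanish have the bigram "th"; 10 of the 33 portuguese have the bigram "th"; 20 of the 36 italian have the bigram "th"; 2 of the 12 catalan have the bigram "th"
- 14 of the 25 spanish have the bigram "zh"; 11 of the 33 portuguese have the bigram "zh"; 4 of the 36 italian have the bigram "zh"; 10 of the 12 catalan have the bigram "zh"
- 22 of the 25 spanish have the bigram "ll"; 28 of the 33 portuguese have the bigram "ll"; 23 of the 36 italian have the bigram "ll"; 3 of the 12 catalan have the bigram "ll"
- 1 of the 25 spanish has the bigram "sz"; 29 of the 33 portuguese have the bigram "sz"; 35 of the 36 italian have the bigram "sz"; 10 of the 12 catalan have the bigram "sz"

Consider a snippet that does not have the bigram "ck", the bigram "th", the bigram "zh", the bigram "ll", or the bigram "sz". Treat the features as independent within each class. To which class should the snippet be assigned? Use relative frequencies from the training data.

spanish

spanish: (25/106) × (21/25) × (14/25) × (11/25) × (3/25) × (24/25) ≈ 0.0056235
portuguese: (33/106) × (4/33) × (23/33) × (22/33) × (5/33) × (4/33) ≈ 0.000322017
italian: (36/106) × (27/36) × (16/36) × (32/36) × (13/36) × (1/36) ≈ 0.0010094
catalan: (12/106) × (6/12) × (10/12) × (2/12) × (9/12) × (2/12) ≈ 0.000982704
Highest score → spanish.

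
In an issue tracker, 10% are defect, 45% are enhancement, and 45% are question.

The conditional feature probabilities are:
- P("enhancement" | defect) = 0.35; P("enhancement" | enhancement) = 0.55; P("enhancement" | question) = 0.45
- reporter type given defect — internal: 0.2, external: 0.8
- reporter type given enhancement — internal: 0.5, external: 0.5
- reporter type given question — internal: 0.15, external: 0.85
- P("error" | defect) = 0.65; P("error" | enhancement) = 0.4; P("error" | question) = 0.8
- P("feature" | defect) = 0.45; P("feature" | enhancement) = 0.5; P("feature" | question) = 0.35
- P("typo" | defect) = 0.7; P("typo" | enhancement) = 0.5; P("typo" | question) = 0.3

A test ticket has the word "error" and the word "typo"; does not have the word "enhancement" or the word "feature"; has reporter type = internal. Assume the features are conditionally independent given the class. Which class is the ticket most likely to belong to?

enhancement

defect: 0.1 × (1−0.35) × 0.2 × 0.65 × (1−0.45) × 0.7 = 0.00325325
enhancement: 0.45 × (1−0.55) × 0.5 × 0.4 × (1−0.5) × 0.5 = 0.010125
question: 0.45 × (1−0.45) × 0.15 × 0.8 × (1−0.35) × 0.3 = 0.0057915
Highest score → enhancement.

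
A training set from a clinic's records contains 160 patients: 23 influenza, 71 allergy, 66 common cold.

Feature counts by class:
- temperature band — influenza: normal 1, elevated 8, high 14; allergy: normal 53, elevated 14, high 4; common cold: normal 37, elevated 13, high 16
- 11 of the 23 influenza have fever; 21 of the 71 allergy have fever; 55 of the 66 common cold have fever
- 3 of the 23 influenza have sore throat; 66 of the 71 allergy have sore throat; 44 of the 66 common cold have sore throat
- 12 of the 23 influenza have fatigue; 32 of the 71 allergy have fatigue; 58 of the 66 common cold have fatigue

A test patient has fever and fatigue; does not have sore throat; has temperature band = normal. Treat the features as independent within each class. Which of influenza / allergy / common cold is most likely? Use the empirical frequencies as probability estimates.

common cold

influenza: (23/160) × (1/23) × (11/23) × (20/23) × (12/23) ≈ 0.00135613
allergy: (71/160) × (53/71) × (21/71) × (5/71) × (32/71) ≈ 0.00310971
common cold: (66/160) × (37/66) × (55/66) × (22/66) × (58/66) ≈ 0.0564499
Highest score → common cold.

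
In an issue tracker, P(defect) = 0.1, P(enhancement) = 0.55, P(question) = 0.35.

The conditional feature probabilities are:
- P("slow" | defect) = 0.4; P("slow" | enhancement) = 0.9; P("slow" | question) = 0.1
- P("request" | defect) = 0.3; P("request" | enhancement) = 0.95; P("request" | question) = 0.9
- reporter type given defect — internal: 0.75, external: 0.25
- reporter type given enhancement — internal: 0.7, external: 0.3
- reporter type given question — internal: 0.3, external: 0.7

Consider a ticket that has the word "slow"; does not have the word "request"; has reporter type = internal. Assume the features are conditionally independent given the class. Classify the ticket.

defect

defect: 0.1 × 0.4 × (1−0.3) × 0.75 = 0.021
enhancement: 0.55 × 0.9 × (1−0.95) × 0.7 = 0.017325
question: 0.35 × 0.1 × (1−0.9) × 0.3 = 0.00105
Highest score → defect.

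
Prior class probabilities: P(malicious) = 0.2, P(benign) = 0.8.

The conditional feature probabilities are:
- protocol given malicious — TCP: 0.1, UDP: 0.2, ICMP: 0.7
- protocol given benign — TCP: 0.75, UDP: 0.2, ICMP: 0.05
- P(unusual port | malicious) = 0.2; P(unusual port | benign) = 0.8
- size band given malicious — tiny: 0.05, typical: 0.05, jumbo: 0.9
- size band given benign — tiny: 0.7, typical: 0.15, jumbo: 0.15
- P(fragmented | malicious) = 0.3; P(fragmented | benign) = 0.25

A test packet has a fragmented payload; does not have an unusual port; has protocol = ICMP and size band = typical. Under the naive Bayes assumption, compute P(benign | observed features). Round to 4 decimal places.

0.1515

malicious: 0.2 × 0.7 × (1−0.2) × 0.05 × 0.3 = 0.00168
benign: 0.8 × 0.05 × (1−0.8) × 0.15 × 0.25 = 0.0003
P(benign | x) = 0.0003 / 0.00198 ≈ 0.1515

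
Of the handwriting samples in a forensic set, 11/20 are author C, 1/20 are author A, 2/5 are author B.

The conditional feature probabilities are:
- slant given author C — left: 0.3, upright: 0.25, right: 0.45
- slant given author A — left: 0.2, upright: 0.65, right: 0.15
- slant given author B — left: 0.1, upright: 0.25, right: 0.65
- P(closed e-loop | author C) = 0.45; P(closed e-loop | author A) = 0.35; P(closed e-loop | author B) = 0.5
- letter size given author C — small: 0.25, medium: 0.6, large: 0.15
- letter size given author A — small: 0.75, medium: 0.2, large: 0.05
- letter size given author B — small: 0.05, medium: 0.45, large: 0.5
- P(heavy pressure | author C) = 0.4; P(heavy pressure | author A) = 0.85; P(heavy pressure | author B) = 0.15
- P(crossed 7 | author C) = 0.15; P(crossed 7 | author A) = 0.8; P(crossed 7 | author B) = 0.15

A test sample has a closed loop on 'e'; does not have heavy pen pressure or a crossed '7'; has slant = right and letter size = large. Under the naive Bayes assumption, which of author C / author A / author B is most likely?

author C: 0.55 × 0.45 × 0.45 × 0.15 × (1−0.4) × (1−0.15) = 0.0085201875
author A: 0.05 × 0.15 × 0.35 × 0.05 × (1−0.85) × (1−0.8) = 0.0000039375
author B: 0.4 × 0.65 × 0.5 × 0.5 × (1−0.15) × (1−0.15) = 0.0469625
Highest score → author B.

author B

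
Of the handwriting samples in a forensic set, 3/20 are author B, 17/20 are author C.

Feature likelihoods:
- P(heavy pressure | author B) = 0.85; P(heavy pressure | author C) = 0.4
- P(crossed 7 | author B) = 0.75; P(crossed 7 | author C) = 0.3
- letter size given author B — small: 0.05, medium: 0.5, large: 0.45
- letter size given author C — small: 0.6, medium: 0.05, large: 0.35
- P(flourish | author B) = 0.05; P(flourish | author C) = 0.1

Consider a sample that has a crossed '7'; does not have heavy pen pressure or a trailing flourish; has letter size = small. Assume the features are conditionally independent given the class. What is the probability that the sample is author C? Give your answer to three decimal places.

author B: 0.15 × (1−0.85) × 0.75 × 0.05 × (1−0.05) = 0.0008015625
author C: 0.85 × (1−0.4) × 0.3 × 0.6 × (1−0.1) = 0.08262
P(author C | x) = 0.08262 / 0.0834215625 ≈ 0.990

0.990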